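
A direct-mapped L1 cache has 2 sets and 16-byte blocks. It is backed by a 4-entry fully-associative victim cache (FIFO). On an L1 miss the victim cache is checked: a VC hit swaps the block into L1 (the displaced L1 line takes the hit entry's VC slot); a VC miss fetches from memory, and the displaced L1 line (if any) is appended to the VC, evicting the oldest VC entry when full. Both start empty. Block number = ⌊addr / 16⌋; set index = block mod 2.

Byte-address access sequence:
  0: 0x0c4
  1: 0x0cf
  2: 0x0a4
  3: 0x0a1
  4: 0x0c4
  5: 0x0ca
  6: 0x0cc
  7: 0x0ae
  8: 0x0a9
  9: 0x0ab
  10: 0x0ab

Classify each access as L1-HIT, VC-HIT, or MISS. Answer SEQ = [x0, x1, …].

0: 0xc4 (blk 12, set 0) → MISS  vc=[]
1: 0xcf (blk 12, set 0) → L1-HIT  vc=[]
2: 0xa4 (blk 10, set 0) → MISS  vc=[12]
3: 0xa1 (blk 10, set 0) → L1-HIT  vc=[12]
4: 0xc4 (blk 12, set 0) → VC-HIT  vc=[10]
5: 0xca (blk 12, set 0) → L1-HIT  vc=[10]
6: 0xcc (blk 12, set 0) → L1-HIT  vc=[10]
7: 0xae (blk 10, set 0) → VC-HIT  vc=[12]
8: 0xa9 (blk 10, set 0) → L1-HIT  vc=[12]
9: 0xab (blk 10, set 0) → L1-HIT  vc=[12]
10: 0xab (blk 10, set 0) → L1-HIT  vc=[12]

SEQ = [MISS, L1-HIT, MISS, L1-HIT, VC-HIT, L1-HIT, L1-HIT, VC-HIT, L1-HIT, L1-HIT, L1-HIT]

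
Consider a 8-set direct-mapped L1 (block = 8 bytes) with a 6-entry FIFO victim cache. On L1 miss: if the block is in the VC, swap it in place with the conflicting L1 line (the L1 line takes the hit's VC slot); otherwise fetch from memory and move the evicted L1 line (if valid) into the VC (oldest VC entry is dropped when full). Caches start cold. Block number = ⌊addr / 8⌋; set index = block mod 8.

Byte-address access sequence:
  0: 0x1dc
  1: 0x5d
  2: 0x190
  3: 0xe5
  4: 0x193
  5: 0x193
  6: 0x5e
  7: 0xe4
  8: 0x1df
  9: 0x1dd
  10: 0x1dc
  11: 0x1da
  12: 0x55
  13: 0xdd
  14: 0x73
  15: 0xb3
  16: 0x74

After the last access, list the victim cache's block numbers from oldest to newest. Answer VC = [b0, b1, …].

0: 0x1dc (blk 59, set 3) → MISS  vc=[]
1: 0x5d (blk 11, set 3) → MISS  vc=[59]
2: 0x190 (blk 50, set 2) → MISS  vc=[59]
3: 0xe5 (blk 28, set 4) → MISS  vc=[59]
4: 0x193 (blk 50, set 2) → L1-HIT  vc=[59]
5: 0x193 (blk 50, set 2) → L1-HIT  vc=[59]
6: 0x5e (blk 11, set 3) → L1-HIT  vc=[59]
7: 0xe4 (blk 28, set 4) → L1-HIT  vc=[59]
8: 0x1df (blk 59, set 3) → VC-HIT  vc=[11]
9: 0x1dd (blk 59, set 3) → L1-HIT  vc=[11]
10: 0x1dc (blk 59, set 3) → L1-HIT  vc=[11]
11: 0x1da (blk 59, set 3) → L1-HIT  vc=[11]
12: 0x55 (blk 10, set 2) → MISS  vc=[11, 50]
13: 0xdd (blk 27, set 3) → MISS  vc=[11, 50, 59]
14: 0x73 (blk 14, set 6) → MISS  vc=[11, 50, 59]
15: 0xb3 (blk 22, set 6) → MISS  vc=[11, 50, 59, 14]
16: 0x74 (blk 14, set 6) → VC-HIT  vc=[11, 50, 59, 22]

VC = [11, 50, 59, 22]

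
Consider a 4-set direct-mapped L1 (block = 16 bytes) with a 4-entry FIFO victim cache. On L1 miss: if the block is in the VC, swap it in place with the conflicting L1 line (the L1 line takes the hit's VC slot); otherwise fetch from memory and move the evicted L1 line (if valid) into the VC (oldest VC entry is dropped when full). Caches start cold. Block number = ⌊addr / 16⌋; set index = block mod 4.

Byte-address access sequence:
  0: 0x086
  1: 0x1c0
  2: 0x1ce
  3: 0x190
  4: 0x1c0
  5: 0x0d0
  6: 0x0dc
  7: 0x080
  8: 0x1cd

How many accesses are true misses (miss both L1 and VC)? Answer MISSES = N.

MISSES = 4

  [0] addr=0x86 blk=8 s=0: MISS | VC []
  [1] addr=0x1c0 blk=28 s=0: MISS | VC [8]
  [2] addr=0x1ce blk=28 s=0: L1-HIT | VC [8]
  [3] addr=0x190 blk=25 s=1: MISS | VC [8]
  [4] addr=0x1c0 blk=28 s=0: L1-HIT | VC [8]
  [5] addr=0xd0 blk=13 s=1: MISS | VC [8, 25]
  [6] addr=0xdc blk=13 s=1: L1-HIT | VC [8, 25]
  [7] addr=0x80 blk=8 s=0: VC-HIT | VC [28, 25]
  [8] addr=0x1cd blk=28 s=0: VC-HIT | VC [8, 25]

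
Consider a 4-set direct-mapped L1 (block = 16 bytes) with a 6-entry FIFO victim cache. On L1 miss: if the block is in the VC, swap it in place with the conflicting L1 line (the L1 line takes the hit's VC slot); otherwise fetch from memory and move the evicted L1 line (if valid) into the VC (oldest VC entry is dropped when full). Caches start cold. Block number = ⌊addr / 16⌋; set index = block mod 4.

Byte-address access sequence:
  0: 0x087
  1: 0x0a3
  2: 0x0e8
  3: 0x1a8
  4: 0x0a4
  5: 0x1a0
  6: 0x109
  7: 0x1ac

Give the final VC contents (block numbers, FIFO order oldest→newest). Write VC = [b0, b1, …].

0: 0x87 (blk 8, set 0) → MISS  vc=[]
1: 0xa3 (blk 10, set 2) → MISS  vc=[]
2: 0xe8 (blk 14, set 2) → MISS  vc=[10]
3: 0x1a8 (blk 26, set 2) → MISS  vc=[10, 14]
4: 0xa4 (blk 10, set 2) → VC-HIT  vc=[26, 14]
5: 0x1a0 (blk 26, set 2) → VC-HIT  vc=[10, 14]
6: 0x109 (blk 16, set 0) → MISS  vc=[10, 14, 8]
7: 0x1ac (blk 26, set 2) → L1-HIT  vc=[10, 14, 8]

VC = [10, 14, 8]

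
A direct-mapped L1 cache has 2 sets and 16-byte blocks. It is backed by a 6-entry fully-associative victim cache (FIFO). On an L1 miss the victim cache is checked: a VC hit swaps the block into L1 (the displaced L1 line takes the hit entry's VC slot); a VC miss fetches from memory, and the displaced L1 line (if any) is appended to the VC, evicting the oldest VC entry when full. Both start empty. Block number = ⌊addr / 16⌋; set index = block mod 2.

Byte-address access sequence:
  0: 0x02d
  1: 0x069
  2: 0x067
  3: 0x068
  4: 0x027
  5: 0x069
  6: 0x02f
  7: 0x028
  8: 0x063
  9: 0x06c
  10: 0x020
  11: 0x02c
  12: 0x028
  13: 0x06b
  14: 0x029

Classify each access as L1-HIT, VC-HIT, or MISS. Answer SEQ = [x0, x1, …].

#0 0x2d→b2/s0 MISS; vc=[]
#1 0x69→b6/s0 MISS; vc=[2]
#2 0x67→b6/s0 L1-HIT; vc=[2]
#3 0x68→b6/s0 L1-HIT; vc=[2]
#4 0x27→b2/s0 VC-HIT; vc=[6]
#5 0x69→b6/s0 VC-HIT; vc=[2]
#6 0x2f→b2/s0 VC-HIT; vc=[6]
#7 0x28→b2/s0 L1-HIT; vc=[6]
#8 0x63→b6/s0 VC-HIT; vc=[2]
#9 0x6c→b6/s0 L1-HIT; vc=[2]
#10 0x20→b2/s0 VC-HIT; vc=[6]
#11 0x2c→b2/s0 L1-HIT; vc=[6]
#12 0x28→b2/s0 L1-HIT; vc=[6]
#13 0x6b→b6/s0 VC-HIT; vc=[2]
#14 0x29→b2/s0 VC-HIT; vc=[6]

SEQ = [MISS, MISS, L1-HIT, L1-HIT, VC-HIT, VC-HIT, VC-HIT, L1-HIT, VC-HIT, L1-HIT, VC-HIT, L1-HIT, L1-HIT, VC-HIT, VC-HIT]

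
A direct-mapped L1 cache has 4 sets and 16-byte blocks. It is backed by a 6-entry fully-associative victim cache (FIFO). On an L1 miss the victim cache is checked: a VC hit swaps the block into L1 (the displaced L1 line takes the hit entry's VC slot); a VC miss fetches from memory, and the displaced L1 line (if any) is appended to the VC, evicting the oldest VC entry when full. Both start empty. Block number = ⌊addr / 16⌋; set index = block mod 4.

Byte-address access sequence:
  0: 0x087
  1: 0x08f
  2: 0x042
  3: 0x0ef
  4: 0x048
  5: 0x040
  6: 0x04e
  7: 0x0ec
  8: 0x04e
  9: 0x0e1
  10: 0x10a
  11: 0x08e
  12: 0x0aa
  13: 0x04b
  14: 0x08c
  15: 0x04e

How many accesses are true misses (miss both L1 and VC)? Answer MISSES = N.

MISSES = 5

0: 0x87 (blk 8, set 0) → MISS  vc=[]
1: 0x8f (blk 8, set 0) → L1-HIT  vc=[]
2: 0x42 (blk 4, set 0) → MISS  vc=[8]
3: 0xef (blk 14, set 2) → MISS  vc=[8]
4: 0x48 (blk 4, set 0) → L1-HIT  vc=[8]
5: 0x40 (blk 4, set 0) → L1-HIT  vc=[8]
6: 0x4e (blk 4, set 0) → L1-HIT  vc=[8]
7: 0xec (blk 14, set 2) → L1-HIT  vc=[8]
8: 0x4e (blk 4, set 0) → L1-HIT  vc=[8]
9: 0xe1 (blk 14, set 2) → L1-HIT  vc=[8]
10: 0x10a (blk 16, set 0) → MISS  vc=[8, 4]
11: 0x8e (blk 8, set 0) → VC-HIT  vc=[16, 4]
12: 0xaa (blk 10, set 2) → MISS  vc=[16, 4, 14]
13: 0x4b (blk 4, set 0) → VC-HIT  vc=[16, 8, 14]
14: 0x8c (blk 8, set 0) → VC-HIT  vc=[16, 4, 14]
15: 0x4e (blk 4, set 0) → VC-HIT  vc=[16, 8, 14]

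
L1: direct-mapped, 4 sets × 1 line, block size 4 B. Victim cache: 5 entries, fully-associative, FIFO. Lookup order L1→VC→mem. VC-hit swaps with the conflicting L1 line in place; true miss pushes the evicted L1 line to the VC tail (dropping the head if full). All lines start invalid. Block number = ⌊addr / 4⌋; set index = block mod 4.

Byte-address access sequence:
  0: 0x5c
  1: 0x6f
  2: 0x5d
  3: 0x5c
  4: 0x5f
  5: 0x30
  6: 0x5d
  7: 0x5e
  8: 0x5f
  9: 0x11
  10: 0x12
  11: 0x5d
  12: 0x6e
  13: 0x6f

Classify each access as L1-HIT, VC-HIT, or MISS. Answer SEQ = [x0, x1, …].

#0 0x5c→b23/s3 MISS; vc=[]
#1 0x6f→b27/s3 MISS; vc=[23]
#2 0x5d→b23/s3 VC-HIT; vc=[27]
#3 0x5c→b23/s3 L1-HIT; vc=[27]
#4 0x5f→b23/s3 L1-HIT; vc=[27]
#5 0x30→b12/s0 MISS; vc=[27]
#6 0x5d→b23/s3 L1-HIT; vc=[27]
#7 0x5e→b23/s3 L1-HIT; vc=[27]
#8 0x5f→b23/s3 L1-HIT; vc=[27]
#9 0x11→b4/s0 MISS; vc=[27,12]
#10 0x12→b4/s0 L1-HIT; vc=[27,12]
#11 0x5d→b23/s3 L1-HIT; vc=[27,12]
#12 0x6e→b27/s3 VC-HIT; vc=[23,12]
#13 0x6f→b27/s3 L1-HIT; vc=[23,12]

SEQ = [MISS, MISS, VC-HIT, L1-HIT, L1-HIT, MISS, L1-HIT, L1-HIT, L1-HIT, MISS, L1-HIT, L1-HIT, VC-HIT, L1-HIT]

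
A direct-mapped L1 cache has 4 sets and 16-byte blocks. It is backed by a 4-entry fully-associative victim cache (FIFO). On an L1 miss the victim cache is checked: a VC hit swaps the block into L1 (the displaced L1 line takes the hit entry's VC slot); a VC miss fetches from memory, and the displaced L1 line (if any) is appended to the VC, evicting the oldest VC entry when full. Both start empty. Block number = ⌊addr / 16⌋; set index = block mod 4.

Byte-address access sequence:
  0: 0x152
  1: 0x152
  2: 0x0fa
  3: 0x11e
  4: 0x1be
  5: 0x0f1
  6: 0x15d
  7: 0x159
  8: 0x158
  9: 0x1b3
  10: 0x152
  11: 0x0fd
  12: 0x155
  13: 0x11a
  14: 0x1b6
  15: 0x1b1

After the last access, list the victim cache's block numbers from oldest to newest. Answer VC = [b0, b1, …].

VC = [21, 15]

  [0] addr=0x152 blk=21 s=1: MISS | VC []
  [1] addr=0x152 blk=21 s=1: L1-HIT | VC []
  [2] addr=0xfa blk=15 s=3: MISS | VC []
  [3] addr=0x11e blk=17 s=1: MISS | VC [21]
  [4] addr=0x1be blk=27 s=3: MISS | VC [21, 15]
  [5] addr=0xf1 blk=15 s=3: VC-HIT | VC [21, 27]
  [6] addr=0x15d blk=21 s=1: VC-HIT | VC [17, 27]
  [7] addr=0x159 blk=21 s=1: L1-HIT | VC [17, 27]
  [8] addr=0x158 blk=21 s=1: L1-HIT | VC [17, 27]
  [9] addr=0x1b3 blk=27 s=3: VC-HIT | VC [17, 15]
  [10] addr=0x152 blk=21 s=1: L1-HIT | VC [17, 15]
  [11] addr=0xfd blk=15 s=3: VC-HIT | VC [17, 27]
  [12] addr=0x155 blk=21 s=1: L1-HIT | VC [17, 27]
  [13] addr=0x11a blk=17 s=1: VC-HIT | VC [21, 27]
  [14] addr=0x1b6 blk=27 s=3: VC-HIT | VC [21, 15]
  [15] addr=0x1b1 blk=27 s=3: L1-HIT | VC [21, 15]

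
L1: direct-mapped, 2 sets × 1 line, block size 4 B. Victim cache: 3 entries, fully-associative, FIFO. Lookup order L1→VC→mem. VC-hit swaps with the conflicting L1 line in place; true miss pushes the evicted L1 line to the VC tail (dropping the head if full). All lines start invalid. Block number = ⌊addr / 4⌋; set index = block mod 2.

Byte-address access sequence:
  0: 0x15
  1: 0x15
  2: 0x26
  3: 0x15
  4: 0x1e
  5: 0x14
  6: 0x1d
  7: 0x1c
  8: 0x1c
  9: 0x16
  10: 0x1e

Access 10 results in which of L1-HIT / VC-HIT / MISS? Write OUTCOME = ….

#0 0x15→b5/s1 MISS; vc=[]
#1 0x15→b5/s1 L1-HIT; vc=[]
#2 0x26→b9/s1 MISS; vc=[5]
#3 0x15→b5/s1 VC-HIT; vc=[9]
#4 0x1e→b7/s1 MISS; vc=[9,5]
#5 0x14→b5/s1 VC-HIT; vc=[9,7]
#6 0x1d→b7/s1 VC-HIT; vc=[9,5]
#7 0x1c→b7/s1 L1-HIT; vc=[9,5]
#8 0x1c→b7/s1 L1-HIT; vc=[9,5]
#9 0x16→b5/s1 VC-HIT; vc=[9,7]
#10 0x1e→b7/s1 VC-HIT; vc=[9,5]

OUTCOME = VC-HIT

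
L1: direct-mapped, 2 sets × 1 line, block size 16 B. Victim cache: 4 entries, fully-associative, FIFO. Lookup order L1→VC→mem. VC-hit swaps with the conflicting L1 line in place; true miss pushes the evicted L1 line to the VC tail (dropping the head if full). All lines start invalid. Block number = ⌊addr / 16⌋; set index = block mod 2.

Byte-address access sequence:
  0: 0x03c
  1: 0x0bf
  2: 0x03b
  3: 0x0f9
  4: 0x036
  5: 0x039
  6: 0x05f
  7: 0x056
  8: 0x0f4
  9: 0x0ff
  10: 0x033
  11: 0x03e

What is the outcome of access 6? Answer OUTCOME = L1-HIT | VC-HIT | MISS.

  [0] addr=0x3c blk=3 s=1: MISS | VC []
  [1] addr=0xbf blk=11 s=1: MISS | VC [3]
  [2] addr=0x3b blk=3 s=1: VC-HIT | VC [11]
  [3] addr=0xf9 blk=15 s=1: MISS | VC [11, 3]
  [4] addr=0x36 blk=3 s=1: VC-HIT | VC [11, 15]
  [5] addr=0x39 blk=3 s=1: L1-HIT | VC [11, 15]
  [6] addr=0x5f blk=5 s=1: MISS | VC [11, 15, 3]
  [7] addr=0x56 blk=5 s=1: L1-HIT | VC [11, 15, 3]
  [8] addr=0xf4 blk=15 s=1: VC-HIT | VC [11, 5, 3]
  [9] addr=0xff blk=15 s=1: L1-HIT | VC [11, 5, 3]
  [10] addr=0x33 blk=3 s=1: VC-HIT | VC [11, 5, 15]
  [11] addr=0x3e blk=3 s=1: L1-HIT | VC [11, 5, 15]

OUTCOME = MISS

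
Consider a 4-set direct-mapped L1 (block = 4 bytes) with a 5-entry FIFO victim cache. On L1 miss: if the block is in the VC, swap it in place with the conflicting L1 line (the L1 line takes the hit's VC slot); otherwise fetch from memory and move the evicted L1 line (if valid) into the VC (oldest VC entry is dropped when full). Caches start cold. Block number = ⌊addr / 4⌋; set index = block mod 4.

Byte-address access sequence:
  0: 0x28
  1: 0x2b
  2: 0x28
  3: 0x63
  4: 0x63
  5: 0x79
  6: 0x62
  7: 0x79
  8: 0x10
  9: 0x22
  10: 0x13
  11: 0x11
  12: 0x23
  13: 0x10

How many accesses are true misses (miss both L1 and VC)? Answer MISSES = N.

MISSES = 5

#0 0x28→b10/s2 MISS; vc=[]
#1 0x2b→b10/s2 L1-HIT; vc=[]
#2 0x28→b10/s2 L1-HIT; vc=[]
#3 0x63→b24/s0 MISS; vc=[]
#4 0x63→b24/s0 L1-HIT; vc=[]
#5 0x79→b30/s2 MISS; vc=[10]
#6 0x62→b24/s0 L1-HIT; vc=[10]
#7 0x79→b30/s2 L1-HIT; vc=[10]
#8 0x10→b4/s0 MISS; vc=[10,24]
#9 0x22→b8/s0 MISS; vc=[10,24,4]
#10 0x13→b4/s0 VC-HIT; vc=[10,24,8]
#11 0x11→b4/s0 L1-HIT; vc=[10,24,8]
#12 0x23→b8/s0 VC-HIT; vc=[10,24,4]
#13 0x10→b4/s0 VC-HIT; vc=[10,24,8]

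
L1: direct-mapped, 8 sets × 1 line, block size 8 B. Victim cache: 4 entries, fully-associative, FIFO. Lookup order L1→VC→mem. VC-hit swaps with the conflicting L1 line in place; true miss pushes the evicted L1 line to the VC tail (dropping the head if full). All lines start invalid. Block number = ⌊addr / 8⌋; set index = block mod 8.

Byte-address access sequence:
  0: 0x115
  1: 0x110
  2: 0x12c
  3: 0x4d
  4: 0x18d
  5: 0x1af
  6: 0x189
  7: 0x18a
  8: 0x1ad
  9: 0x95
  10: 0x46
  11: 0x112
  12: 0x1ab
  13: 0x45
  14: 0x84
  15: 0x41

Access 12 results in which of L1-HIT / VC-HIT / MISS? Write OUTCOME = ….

#0 0x115→b34/s2 MISS; vc=[]
#1 0x110→b34/s2 L1-HIT; vc=[]
#2 0x12c→b37/s5 MISS; vc=[]
#3 0x4d→b9/s1 MISS; vc=[]
#4 0x18d→b49/s1 MISS; vc=[9]
#5 0x1af→b53/s5 MISS; vc=[9,37]
#6 0x189→b49/s1 L1-HIT; vc=[9,37]
#7 0x18a→b49/s1 L1-HIT; vc=[9,37]
#8 0x1ad→b53/s5 L1-HIT; vc=[9,37]
#9 0x95→b18/s2 MISS; vc=[9,37,34]
#10 0x46→b8/s0 MISS; vc=[9,37,34]
#11 0x112→b34/s2 VC-HIT; vc=[9,37,18]
#12 0x1ab→b53/s5 L1-HIT; vc=[9,37,18]
#13 0x45→b8/s0 L1-HIT; vc=[9,37,18]
#14 0x84→b16/s0 MISS; vc=[9,37,18,8]
#15 0x41→b8/s0 VC-HIT; vc=[9,37,18,16]

OUTCOME = L1-HIT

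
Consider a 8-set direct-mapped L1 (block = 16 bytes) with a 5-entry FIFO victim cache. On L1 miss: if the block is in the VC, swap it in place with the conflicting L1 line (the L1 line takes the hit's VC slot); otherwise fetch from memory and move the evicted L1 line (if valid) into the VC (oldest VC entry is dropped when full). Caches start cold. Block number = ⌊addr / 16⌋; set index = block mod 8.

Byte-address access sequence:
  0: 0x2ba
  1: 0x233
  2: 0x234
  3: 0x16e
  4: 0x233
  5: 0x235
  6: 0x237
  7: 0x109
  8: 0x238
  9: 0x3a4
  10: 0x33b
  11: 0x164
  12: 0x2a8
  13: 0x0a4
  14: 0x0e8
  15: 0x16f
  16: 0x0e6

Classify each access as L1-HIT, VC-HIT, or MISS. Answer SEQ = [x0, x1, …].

#0 0x2ba→b43/s3 MISS; vc=[]
#1 0x233→b35/s3 MISS; vc=[43]
#2 0x234→b35/s3 L1-HIT; vc=[43]
#3 0x16e→b22/s6 MISS; vc=[43]
#4 0x233→b35/s3 L1-HIT; vc=[43]
#5 0x235→b35/s3 L1-HIT; vc=[43]
#6 0x237→b35/s3 L1-HIT; vc=[43]
#7 0x109→b16/s0 MISS; vc=[43]
#8 0x238→b35/s3 L1-HIT; vc=[43]
#9 0x3a4→b58/s2 MISS; vc=[43]
#10 0x33b→b51/s3 MISS; vc=[43,35]
#11 0x164→b22/s6 L1-HIT; vc=[43,35]
#12 0x2a8→b42/s2 MISS; vc=[43,35,58]
#13 0xa4→b10/s2 MISS; vc=[43,35,58,42]
#14 0xe8→b14/s6 MISS; vc=[43,35,58,42,22]
#15 0x16f→b22/s6 VC-HIT; vc=[43,35,58,42,14]
#16 0xe6→b14/s6 VC-HIT; vc=[43,35,58,42,22]

SEQ = [MISS, MISS, L1-HIT, MISS, L1-HIT, L1-HIT, L1-HIT, MISS, L1-HIT, MISS, MISS, L1-HIT, MISS, MISS, MISS, VC-HIT, VC-HIT]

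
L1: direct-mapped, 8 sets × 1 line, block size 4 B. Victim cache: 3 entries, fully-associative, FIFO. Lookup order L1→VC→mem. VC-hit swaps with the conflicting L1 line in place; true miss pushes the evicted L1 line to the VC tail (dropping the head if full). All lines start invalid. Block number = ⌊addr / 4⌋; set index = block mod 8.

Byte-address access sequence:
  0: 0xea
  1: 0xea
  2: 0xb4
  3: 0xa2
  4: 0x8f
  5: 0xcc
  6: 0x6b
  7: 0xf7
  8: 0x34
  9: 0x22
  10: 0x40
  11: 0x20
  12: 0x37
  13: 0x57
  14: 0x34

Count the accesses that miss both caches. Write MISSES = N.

MISSES = 11

#0 0xea→b58/s2 MISS; vc=[]
#1 0xea→b58/s2 L1-HIT; vc=[]
#2 0xb4→b45/s5 MISS; vc=[]
#3 0xa2→b40/s0 MISS; vc=[]
#4 0x8f→b35/s3 MISS; vc=[]
#5 0xcc→b51/s3 MISS; vc=[35]
#6 0x6b→b26/s2 MISS; vc=[35,58]
#7 0xf7→b61/s5 MISS; vc=[35,58,45]
#8 0x34→b13/s5 MISS; vc=[58,45,61]
#9 0x22→b8/s0 MISS; vc=[45,61,40]
#10 0x40→b16/s0 MISS; vc=[61,40,8]
#11 0x20→b8/s0 VC-HIT; vc=[61,40,16]
#12 0x37→b13/s5 L1-HIT; vc=[61,40,16]
#13 0x57→b21/s5 MISS; vc=[40,16,13]
#14 0x34→b13/s5 VC-HIT; vc=[40,16,21]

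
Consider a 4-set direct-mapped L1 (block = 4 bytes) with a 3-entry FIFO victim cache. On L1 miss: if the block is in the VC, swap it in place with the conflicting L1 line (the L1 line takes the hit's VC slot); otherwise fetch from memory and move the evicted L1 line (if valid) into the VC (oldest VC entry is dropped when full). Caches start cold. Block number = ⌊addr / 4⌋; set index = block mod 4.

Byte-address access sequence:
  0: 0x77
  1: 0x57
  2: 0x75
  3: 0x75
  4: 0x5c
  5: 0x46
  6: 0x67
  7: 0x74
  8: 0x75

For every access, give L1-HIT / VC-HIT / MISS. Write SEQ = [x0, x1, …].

SEQ = [MISS, MISS, VC-HIT, L1-HIT, MISS, MISS, MISS, VC-HIT, L1-HIT]

0: 0x77 (blk 29, set 1) → MISS  vc=[]
1: 0x57 (blk 21, set 1) → MISS  vc=[29]
2: 0x75 (blk 29, set 1) → VC-HIT  vc=[21]
3: 0x75 (blk 29, set 1) → L1-HIT  vc=[21]
4: 0x5c (blk 23, set 3) → MISS  vc=[21]
5: 0x46 (blk 17, set 1) → MISS  vc=[21, 29]
6: 0x67 (blk 25, set 1) → MISS  vc=[21, 29, 17]
7: 0x74 (blk 29, set 1) → VC-HIT  vc=[21, 25, 17]
8: 0x75 (blk 29, set 1) → L1-HIT  vc=[21, 25, 17]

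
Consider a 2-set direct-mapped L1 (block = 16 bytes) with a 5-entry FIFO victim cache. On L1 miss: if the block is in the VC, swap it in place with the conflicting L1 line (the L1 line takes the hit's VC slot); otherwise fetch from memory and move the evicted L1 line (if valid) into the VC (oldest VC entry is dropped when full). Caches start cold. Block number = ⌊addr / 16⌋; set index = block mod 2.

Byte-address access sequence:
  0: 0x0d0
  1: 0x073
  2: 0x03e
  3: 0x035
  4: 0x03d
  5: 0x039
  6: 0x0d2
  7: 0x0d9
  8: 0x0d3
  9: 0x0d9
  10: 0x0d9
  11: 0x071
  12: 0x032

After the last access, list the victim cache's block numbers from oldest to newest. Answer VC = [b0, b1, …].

VC = [7, 13]

#0 0xd0→b13/s1 MISS; vc=[]
#1 0x73→b7/s1 MISS; vc=[13]
#2 0x3e→b3/s1 MISS; vc=[13,7]
#3 0x35→b3/s1 L1-HIT; vc=[13,7]
#4 0x3d→b3/s1 L1-HIT; vc=[13,7]
#5 0x39→b3/s1 L1-HIT; vc=[13,7]
#6 0xd2→b13/s1 VC-HIT; vc=[3,7]
#7 0xd9→b13/s1 L1-HIT; vc=[3,7]
#8 0xd3→b13/s1 L1-HIT; vc=[3,7]
#9 0xd9→b13/s1 L1-HIT; vc=[3,7]
#10 0xd9→b13/s1 L1-HIT; vc=[3,7]
#11 0x71→b7/s1 VC-HIT; vc=[3,13]
#12 0x32→b3/s1 VC-HIT; vc=[7,13]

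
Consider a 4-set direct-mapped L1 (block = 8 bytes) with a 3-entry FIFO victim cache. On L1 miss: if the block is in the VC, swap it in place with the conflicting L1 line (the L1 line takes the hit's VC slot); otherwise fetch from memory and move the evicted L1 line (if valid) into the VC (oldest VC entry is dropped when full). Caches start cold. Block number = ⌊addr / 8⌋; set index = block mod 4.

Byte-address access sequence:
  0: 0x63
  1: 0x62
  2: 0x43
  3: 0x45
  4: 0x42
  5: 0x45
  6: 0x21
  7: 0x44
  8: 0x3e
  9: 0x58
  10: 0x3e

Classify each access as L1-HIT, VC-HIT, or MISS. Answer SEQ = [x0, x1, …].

SEQ = [MISS, L1-HIT, MISS, L1-HIT, L1-HIT, L1-HIT, MISS, VC-HIT, MISS, MISS, VC-HIT]

#0 0x63→b12/s0 MISS; vc=[]
#1 0x62→b12/s0 L1-HIT; vc=[]
#2 0x43→b8/s0 MISS; vc=[12]
#3 0x45→b8/s0 L1-HIT; vc=[12]
#4 0x42→b8/s0 L1-HIT; vc=[12]
#5 0x45→b8/s0 L1-HIT; vc=[12]
#6 0x21→b4/s0 MISS; vc=[12,8]
#7 0x44→b8/s0 VC-HIT; vc=[12,4]
#8 0x3e→b7/s3 MISS; vc=[12,4]
#9 0x58→b11/s3 MISS; vc=[12,4,7]
#10 0x3e→b7/s3 VC-HIT; vc=[12,4,11]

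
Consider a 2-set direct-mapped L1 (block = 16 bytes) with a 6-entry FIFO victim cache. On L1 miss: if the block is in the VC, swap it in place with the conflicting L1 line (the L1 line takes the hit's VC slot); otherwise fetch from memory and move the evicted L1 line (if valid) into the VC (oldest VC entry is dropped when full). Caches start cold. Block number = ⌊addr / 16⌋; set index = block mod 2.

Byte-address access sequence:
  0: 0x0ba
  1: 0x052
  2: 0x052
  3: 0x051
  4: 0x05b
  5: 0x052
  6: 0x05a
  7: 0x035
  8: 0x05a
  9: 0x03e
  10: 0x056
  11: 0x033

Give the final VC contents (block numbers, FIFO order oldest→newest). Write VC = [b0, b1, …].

VC = [11, 5]

  [0] addr=0xba blk=11 s=1: MISS | VC []
  [1] addr=0x52 blk=5 s=1: MISS | VC [11]
  [2] addr=0x52 blk=5 s=1: L1-HIT | VC [11]
  [3] addr=0x51 blk=5 s=1: L1-HIT | VC [11]
  [4] addr=0x5b blk=5 s=1: L1-HIT | VC [11]
  [5] addr=0x52 blk=5 s=1: L1-HIT | VC [11]
  [6] addr=0x5a blk=5 s=1: L1-HIT | VC [11]
  [7] addr=0x35 blk=3 s=1: MISS | VC [11, 5]
  [8] addr=0x5a blk=5 s=1: VC-HIT | VC [11, 3]
  [9] addr=0x3e blk=3 s=1: VC-HIT | VC [11, 5]
  [10] addr=0x56 blk=5 s=1: VC-HIT | VC [11, 3]
  [11] addr=0x33 blk=3 s=1: VC-HIT | VC [11, 5]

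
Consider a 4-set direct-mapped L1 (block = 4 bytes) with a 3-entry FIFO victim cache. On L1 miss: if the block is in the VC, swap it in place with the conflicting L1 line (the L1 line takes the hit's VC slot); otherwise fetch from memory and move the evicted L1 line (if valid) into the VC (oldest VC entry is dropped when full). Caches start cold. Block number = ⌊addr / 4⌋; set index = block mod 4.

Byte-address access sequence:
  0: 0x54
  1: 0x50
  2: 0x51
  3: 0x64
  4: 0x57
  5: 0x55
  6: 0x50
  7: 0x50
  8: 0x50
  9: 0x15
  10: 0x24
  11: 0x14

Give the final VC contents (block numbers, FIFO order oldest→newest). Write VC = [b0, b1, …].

  [0] addr=0x54 blk=21 s=1: MISS | VC []
  [1] addr=0x50 blk=20 s=0: MISS | VC []
  [2] addr=0x51 blk=20 s=0: L1-HIT | VC []
  [3] addr=0x64 blk=25 s=1: MISS | VC [21]
  [4] addr=0x57 blk=21 s=1: VC-HIT | VC [25]
  [5] addr=0x55 blk=21 s=1: L1-HIT | VC [25]
  [6] addr=0x50 blk=20 s=0: L1-HIT | VC [25]
  [7] addr=0x50 blk=20 s=0: L1-HIT | VC [25]
  [8] addr=0x50 blk=20 s=0: L1-HIT | VC [25]
  [9] addr=0x15 blk=5 s=1: MISS | VC [25, 21]
  [10] addr=0x24 blk=9 s=1: MISS | VC [25, 21, 5]
  [11] addr=0x14 blk=5 s=1: VC-HIT | VC [25, 21, 9]

VC = [25, 21, 9]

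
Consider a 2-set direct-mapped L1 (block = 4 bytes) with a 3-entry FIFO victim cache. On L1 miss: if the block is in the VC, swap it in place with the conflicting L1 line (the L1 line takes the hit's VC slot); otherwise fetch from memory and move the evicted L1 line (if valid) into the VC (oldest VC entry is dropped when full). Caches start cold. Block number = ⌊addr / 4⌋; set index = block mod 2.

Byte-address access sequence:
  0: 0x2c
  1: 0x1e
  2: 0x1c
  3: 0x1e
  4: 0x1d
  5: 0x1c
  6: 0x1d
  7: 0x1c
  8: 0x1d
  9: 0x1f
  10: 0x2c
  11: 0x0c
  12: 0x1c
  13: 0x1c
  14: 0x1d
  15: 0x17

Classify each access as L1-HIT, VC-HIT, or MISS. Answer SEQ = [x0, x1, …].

  [0] addr=0x2c blk=11 s=1: MISS | VC []
  [1] addr=0x1e blk=7 s=1: MISS | VC [11]
  [2] addr=0x1c blk=7 s=1: L1-HIT | VC [11]
  [3] addr=0x1e blk=7 s=1: L1-HIT | VC [11]
  [4] addr=0x1d blk=7 s=1: L1-HIT | VC [11]
  [5] addr=0x1c blk=7 s=1: L1-HIT | VC [11]
  [6] addr=0x1d blk=7 s=1: L1-HIT | VC [11]
  [7] addr=0x1c blk=7 s=1: L1-HIT | VC [11]
  [8] addr=0x1d blk=7 s=1: L1-HIT | VC [11]
  [9] addr=0x1f blk=7 s=1: L1-HIT | VC [11]
  [10] addr=0x2c blk=11 s=1: VC-HIT | VC [7]
  [11] addr=0xc blk=3 s=1: MISS | VC [7, 11]
  [12] addr=0x1c blk=7 s=1: VC-HIT | VC [3, 11]
  [13] addr=0x1c blk=7 s=1: L1-HIT | VC [3, 11]
  [14] addr=0x1d blk=7 s=1: L1-HIT | VC [3, 11]
  [15] addr=0x17 blk=5 s=1: MISS | VC [3, 11, 7]

SEQ = [MISS, MISS, L1-HIT, L1-HIT, L1-HIT, L1-HIT, L1-HIT, L1-HIT, L1-HIT, L1-HIT, VC-HIT, MISS, VC-HIT, L1-HIT, L1-HIT, MISS]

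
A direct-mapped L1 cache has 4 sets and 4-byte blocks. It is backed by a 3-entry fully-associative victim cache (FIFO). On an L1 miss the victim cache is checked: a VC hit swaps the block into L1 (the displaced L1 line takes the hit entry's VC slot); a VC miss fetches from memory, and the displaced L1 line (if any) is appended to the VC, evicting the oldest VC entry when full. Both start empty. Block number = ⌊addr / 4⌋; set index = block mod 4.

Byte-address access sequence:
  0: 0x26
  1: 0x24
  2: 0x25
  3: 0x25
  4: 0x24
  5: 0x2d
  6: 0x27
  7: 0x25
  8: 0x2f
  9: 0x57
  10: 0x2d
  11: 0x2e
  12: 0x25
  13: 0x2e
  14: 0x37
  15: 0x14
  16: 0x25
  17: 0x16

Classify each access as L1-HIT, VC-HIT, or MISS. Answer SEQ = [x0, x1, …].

  [0] addr=0x26 blk=9 s=1: MISS | VC []
  [1] addr=0x24 blk=9 s=1: L1-HIT | VC []
  [2] addr=0x25 blk=9 s=1: L1-HIT | VC []
  [3] addr=0x25 blk=9 s=1: L1-HIT | VC []
  [4] addr=0x24 blk=9 s=1: L1-HIT | VC []
  [5] addr=0x2d blk=11 s=3: MISS | VC []
  [6] addr=0x27 blk=9 s=1: L1-HIT | VC []
  [7] addr=0x25 blk=9 s=1: L1-HIT | VC []
  [8] addr=0x2f blk=11 s=3: L1-HIT | VC []
  [9] addr=0x57 blk=21 s=1: MISS | VC [9]
  [10] addr=0x2d blk=11 s=3: L1-HIT | VC [9]
  [11] addr=0x2e blk=11 s=3: L1-HIT | VC [9]
  [12] addr=0x25 blk=9 s=1: VC-HIT | VC [21]
  [13] addr=0x2e blk=11 s=3: L1-HIT | VC [21]
  [14] addr=0x37 blk=13 s=1: MISS | VC [21, 9]
  [15] addr=0x14 blk=5 s=1: MISS | VC [21, 9, 13]
  [16] addr=0x25 blk=9 s=1: VC-HIT | VC [21, 5, 13]
  [17] addr=0x16 blk=5 s=1: VC-HIT | VC [21, 9, 13]

SEQ = [MISS, L1-HIT, L1-HIT, L1-HIT, L1-HIT, MISS, L1-HIT, L1-HIT, L1-HIT, MISS, L1-HIT, L1-HIT, VC-HIT, L1-HIT, MISS, MISS, VC-HIT, VC-HIT]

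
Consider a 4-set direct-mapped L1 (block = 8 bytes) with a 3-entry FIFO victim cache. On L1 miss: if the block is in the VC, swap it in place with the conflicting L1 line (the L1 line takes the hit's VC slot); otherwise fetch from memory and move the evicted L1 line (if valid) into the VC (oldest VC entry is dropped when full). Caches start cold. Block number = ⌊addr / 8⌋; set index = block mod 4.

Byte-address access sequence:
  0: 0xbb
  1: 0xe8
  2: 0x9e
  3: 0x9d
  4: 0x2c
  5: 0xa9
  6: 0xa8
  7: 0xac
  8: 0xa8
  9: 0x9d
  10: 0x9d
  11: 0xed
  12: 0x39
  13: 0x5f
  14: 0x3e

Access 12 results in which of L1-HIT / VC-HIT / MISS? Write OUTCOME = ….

OUTCOME = MISS

  [0] addr=0xbb blk=23 s=3: MISS | VC []
  [1] addr=0xe8 blk=29 s=1: MISS | VC []
  [2] addr=0x9e blk=19 s=3: MISS | VC [23]
  [3] addr=0x9d blk=19 s=3: L1-HIT | VC [23]
  [4] addr=0x2c blk=5 s=1: MISS | VC [23, 29]
  [5] addr=0xa9 blk=21 s=1: MISS | VC [23, 29, 5]
  [6] addr=0xa8 blk=21 s=1: L1-HIT | VC [23, 29, 5]
  [7] addr=0xac blk=21 s=1: L1-HIT | VC [23, 29, 5]
  [8] addr=0xa8 blk=21 s=1: L1-HIT | VC [23, 29, 5]
  [9] addr=0x9d blk=19 s=3: L1-HIT | VC [23, 29, 5]
  [10] addr=0x9d blk=19 s=3: L1-HIT | VC [23, 29, 5]
  [11] addr=0xed blk=29 s=1: VC-HIT | VC [23, 21, 5]
  [12] addr=0x39 blk=7 s=3: MISS | VC [21, 5, 19]
  [13] addr=0x5f blk=11 s=3: MISS | VC [5, 19, 7]
  [14] addr=0x3e blk=7 s=3: VC-HIT | VC [5, 19, 11]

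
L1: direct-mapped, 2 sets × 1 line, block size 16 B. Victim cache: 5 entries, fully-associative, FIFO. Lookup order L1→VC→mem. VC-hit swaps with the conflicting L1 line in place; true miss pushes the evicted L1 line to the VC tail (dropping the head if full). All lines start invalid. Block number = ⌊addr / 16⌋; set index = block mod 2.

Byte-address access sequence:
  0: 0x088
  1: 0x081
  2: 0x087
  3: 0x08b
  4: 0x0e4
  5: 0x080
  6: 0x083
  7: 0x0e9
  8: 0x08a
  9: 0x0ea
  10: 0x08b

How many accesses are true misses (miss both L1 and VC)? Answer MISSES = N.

0: 0x88 (blk 8, set 0) → MISS  vc=[]
1: 0x81 (blk 8, set 0) → L1-HIT  vc=[]
2: 0x87 (blk 8, set 0) → L1-HIT  vc=[]
3: 0x8b (blk 8, set 0) → L1-HIT  vc=[]
4: 0xe4 (blk 14, set 0) → MISS  vc=[8]
5: 0x80 (blk 8, set 0) → VC-HIT  vc=[14]
6: 0x83 (blk 8, set 0) → L1-HIT  vc=[14]
7: 0xe9 (blk 14, set 0) → VC-HIT  vc=[8]
8: 0x8a (blk 8, set 0) → VC-HIT  vc=[14]
9: 0xea (blk 14, set 0) → VC-HIT  vc=[8]
10: 0x8b (blk 8, set 0) → VC-HIT  vc=[14]

MISSES = 2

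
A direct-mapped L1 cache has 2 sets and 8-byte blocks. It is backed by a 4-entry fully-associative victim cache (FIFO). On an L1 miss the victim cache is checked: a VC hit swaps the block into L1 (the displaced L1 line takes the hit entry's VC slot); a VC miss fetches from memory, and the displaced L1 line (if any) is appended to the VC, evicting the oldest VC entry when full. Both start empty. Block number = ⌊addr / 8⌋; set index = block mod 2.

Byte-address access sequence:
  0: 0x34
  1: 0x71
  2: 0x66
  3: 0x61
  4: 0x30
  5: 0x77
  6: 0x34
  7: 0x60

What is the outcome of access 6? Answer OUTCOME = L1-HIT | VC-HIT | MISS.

  [0] addr=0x34 blk=6 s=0: MISS | VC []
  [1] addr=0x71 blk=14 s=0: MISS | VC [6]
  [2] addr=0x66 blk=12 s=0: MISS | VC [6, 14]
  [3] addr=0x61 blk=12 s=0: L1-HIT | VC [6, 14]
  [4] addr=0x30 blk=6 s=0: VC-HIT | VC [12, 14]
  [5] addr=0x77 blk=14 s=0: VC-HIT | VC [12, 6]
  [6] addr=0x34 blk=6 s=0: VC-HIT | VC [12, 14]
  [7] addr=0x60 blk=12 s=0: VC-HIT | VC [6, 14]

OUTCOME = VC-HIT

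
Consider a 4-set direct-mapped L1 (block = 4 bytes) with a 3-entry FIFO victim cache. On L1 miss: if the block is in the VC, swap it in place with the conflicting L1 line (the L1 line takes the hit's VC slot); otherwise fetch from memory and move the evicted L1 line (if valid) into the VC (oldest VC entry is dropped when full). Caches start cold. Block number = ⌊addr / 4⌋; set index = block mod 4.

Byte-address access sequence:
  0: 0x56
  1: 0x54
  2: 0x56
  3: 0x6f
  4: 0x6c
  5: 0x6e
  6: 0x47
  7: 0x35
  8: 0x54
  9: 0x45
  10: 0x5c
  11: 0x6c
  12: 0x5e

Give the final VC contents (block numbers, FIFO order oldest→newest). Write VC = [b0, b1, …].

VC = [13, 21, 27]

#0 0x56→b21/s1 MISS; vc=[]
#1 0x54→b21/s1 L1-HIT; vc=[]
#2 0x56→b21/s1 L1-HIT; vc=[]
#3 0x6f→b27/s3 MISS; vc=[]
#4 0x6c→b27/s3 L1-HIT; vc=[]
#5 0x6e→b27/s3 L1-HIT; vc=[]
#6 0x47→b17/s1 MISS; vc=[21]
#7 0x35→b13/s1 MISS; vc=[21,17]
#8 0x54→b21/s1 VC-HIT; vc=[13,17]
#9 0x45→b17/s1 VC-HIT; vc=[13,21]
#10 0x5c→b23/s3 MISS; vc=[13,21,27]
#11 0x6c→b27/s3 VC-HIT; vc=[13,21,23]
#12 0x5e→b23/s3 VC-HIT; vc=[13,21,27]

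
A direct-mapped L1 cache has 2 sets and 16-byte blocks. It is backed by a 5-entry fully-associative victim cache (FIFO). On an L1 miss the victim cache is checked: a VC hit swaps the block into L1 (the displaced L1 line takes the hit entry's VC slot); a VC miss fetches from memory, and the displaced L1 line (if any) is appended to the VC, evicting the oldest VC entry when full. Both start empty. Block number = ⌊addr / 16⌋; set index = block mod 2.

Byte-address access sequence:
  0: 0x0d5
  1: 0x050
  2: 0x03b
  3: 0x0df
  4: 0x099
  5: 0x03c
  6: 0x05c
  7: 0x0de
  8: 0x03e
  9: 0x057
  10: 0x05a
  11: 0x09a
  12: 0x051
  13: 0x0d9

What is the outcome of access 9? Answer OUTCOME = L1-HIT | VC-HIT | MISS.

OUTCOME = VC-HIT

  [0] addr=0xd5 blk=13 s=1: MISS | VC []
  [1] addr=0x50 blk=5 s=1: MISS | VC [13]
  [2] addr=0x3b blk=3 s=1: MISS | VC [13, 5]
  [3] addr=0xdf blk=13 s=1: VC-HIT | VC [3, 5]
  [4] addr=0x99 blk=9 s=1: MISS | VC [3, 5, 13]
  [5] addr=0x3c blk=3 s=1: VC-HIT | VC [9, 5, 13]
  [6] addr=0x5c blk=5 s=1: VC-HIT | VC [9, 3, 13]
  [7] addr=0xde blk=13 s=1: VC-HIT | VC [9, 3, 5]
  [8] addr=0x3e blk=3 s=1: VC-HIT | VC [9, 13, 5]
  [9] addr=0x57 blk=5 s=1: VC-HIT | VC [9, 13, 3]
  [10] addr=0x5a blk=5 s=1: L1-HIT | VC [9, 13, 3]
  [11] addr=0x9a blk=9 s=1: VC-HIT | VC [5, 13, 3]
  [12] addr=0x51 blk=5 s=1: VC-HIT | VC [9, 13, 3]
  [13] addr=0xd9 blk=13 s=1: VC-HIT | VC [9, 5, 3]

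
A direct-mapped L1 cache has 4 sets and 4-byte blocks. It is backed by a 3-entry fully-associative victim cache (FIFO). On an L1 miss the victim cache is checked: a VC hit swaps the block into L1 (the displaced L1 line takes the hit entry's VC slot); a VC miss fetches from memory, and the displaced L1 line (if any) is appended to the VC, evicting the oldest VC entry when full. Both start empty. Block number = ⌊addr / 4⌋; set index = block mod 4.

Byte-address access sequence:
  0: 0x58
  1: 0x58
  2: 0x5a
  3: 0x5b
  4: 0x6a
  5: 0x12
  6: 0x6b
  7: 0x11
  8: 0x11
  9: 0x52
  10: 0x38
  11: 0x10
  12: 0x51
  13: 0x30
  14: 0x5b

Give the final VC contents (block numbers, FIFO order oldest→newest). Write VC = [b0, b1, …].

VC = [26, 20, 14]

  [0] addr=0x58 blk=22 s=2: MISS | VC []
  [1] addr=0x58 blk=22 s=2: L1-HIT | VC []
  [2] addr=0x5a blk=22 s=2: L1-HIT | VC []
  [3] addr=0x5b blk=22 s=2: L1-HIT | VC []
  [4] addr=0x6a blk=26 s=2: MISS | VC [22]
  [5] addr=0x12 blk=4 s=0: MISS | VC [22]
  [6] addr=0x6b blk=26 s=2: L1-HIT | VC [22]
  [7] addr=0x11 blk=4 s=0: L1-HIT | VC [22]
  [8] addr=0x11 blk=4 s=0: L1-HIT | VC [22]
  [9] addr=0x52 blk=20 s=0: MISS | VC [22, 4]
  [10] addr=0x38 blk=14 s=2: MISS | VC [22, 4, 26]
  [11] addr=0x10 blk=4 s=0: VC-HIT | VC [22, 20, 26]
  [12] addr=0x51 blk=20 s=0: VC-HIT | VC [22, 4, 26]
  [13] addr=0x30 blk=12 s=0: MISS | VC [4, 26, 20]
  [14] addr=0x5b blk=22 s=2: MISS | VC [26, 20, 14]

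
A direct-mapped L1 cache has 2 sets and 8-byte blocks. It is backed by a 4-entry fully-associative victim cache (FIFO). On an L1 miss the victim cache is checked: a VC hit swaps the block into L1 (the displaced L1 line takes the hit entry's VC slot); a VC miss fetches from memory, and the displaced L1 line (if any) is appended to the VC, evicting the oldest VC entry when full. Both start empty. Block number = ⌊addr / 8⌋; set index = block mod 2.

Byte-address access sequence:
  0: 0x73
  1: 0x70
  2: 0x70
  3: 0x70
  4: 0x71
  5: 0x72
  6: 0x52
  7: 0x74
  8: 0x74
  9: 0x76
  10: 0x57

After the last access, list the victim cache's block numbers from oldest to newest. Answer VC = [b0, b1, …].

  [0] addr=0x73 blk=14 s=0: MISS | VC []
  [1] addr=0x70 blk=14 s=0: L1-HIT | VC []
  [2] addr=0x70 blk=14 s=0: L1-HIT | VC []
  [3] addr=0x70 blk=14 s=0: L1-HIT | VC []
  [4] addr=0x71 blk=14 s=0: L1-HIT | VC []
  [5] addr=0x72 blk=14 s=0: L1-HIT | VC []
  [6] addr=0x52 blk=10 s=0: MISS | VC [14]
  [7] addr=0x74 blk=14 s=0: VC-HIT | VC [10]
  [8] addr=0x74 blk=14 s=0: L1-HIT | VC [10]
  [9] addr=0x76 blk=14 s=0: L1-HIT | VC [10]
  [10] addr=0x57 blk=10 s=0: VC-HIT | VC [14]

VC = [14]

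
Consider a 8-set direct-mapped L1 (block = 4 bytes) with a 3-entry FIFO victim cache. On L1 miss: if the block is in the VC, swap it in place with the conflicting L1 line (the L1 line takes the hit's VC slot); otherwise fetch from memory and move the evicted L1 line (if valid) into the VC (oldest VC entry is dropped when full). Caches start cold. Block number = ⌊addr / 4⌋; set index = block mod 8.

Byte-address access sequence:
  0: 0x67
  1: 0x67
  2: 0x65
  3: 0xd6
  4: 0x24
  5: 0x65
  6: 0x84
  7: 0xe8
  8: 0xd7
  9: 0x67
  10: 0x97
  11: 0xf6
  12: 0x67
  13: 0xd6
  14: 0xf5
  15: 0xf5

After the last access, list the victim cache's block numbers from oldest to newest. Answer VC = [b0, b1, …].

VC = [33, 53, 37]

  [0] addr=0x67 blk=25 s=1: MISS | VC []
  [1] addr=0x67 blk=25 s=1: L1-HIT | VC []
  [2] addr=0x65 blk=25 s=1: L1-HIT | VC []
  [3] addr=0xd6 blk=53 s=5: MISS | VC []
  [4] addr=0x24 blk=9 s=1: MISS | VC [25]
  [5] addr=0x65 blk=25 s=1: VC-HIT | VC [9]
  [6] addr=0x84 blk=33 s=1: MISS | VC [9, 25]
  [7] addr=0xe8 blk=58 s=2: MISS | VC [9, 25]
  [8] addr=0xd7 blk=53 s=5: L1-HIT | VC [9, 25]
  [9] addr=0x67 blk=25 s=1: VC-HIT | VC [9, 33]
  [10] addr=0x97 blk=37 s=5: MISS | VC [9, 33, 53]
  [11] addr=0xf6 blk=61 s=5: MISS | VC [33, 53, 37]
  [12] addr=0x67 blk=25 s=1: L1-HIT | VC [33, 53, 37]
  [13] addr=0xd6 blk=53 s=5: VC-HIT | VC [33, 61, 37]
  [14] addr=0xf5 blk=61 s=5: VC-HIT | VC [33, 53, 37]
  [15] addr=0xf5 blk=61 s=5: L1-HIT | VC [33, 53, 37]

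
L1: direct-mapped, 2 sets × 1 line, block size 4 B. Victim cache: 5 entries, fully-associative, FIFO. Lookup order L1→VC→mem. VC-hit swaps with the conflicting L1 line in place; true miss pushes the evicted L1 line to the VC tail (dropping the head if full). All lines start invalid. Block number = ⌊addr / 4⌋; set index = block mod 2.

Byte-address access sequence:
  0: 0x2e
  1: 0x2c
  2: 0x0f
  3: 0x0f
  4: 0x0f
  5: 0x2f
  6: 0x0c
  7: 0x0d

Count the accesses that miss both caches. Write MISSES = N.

MISSES = 2

#0 0x2e→b11/s1 MISS; vc=[]
#1 0x2c→b11/s1 L1-HIT; vc=[]
#2 0xf→b3/s1 MISS; vc=[11]
#3 0xf→b3/s1 L1-HIT; vc=[11]
#4 0xf→b3/s1 L1-HIT; vc=[11]
#5 0x2f→b11/s1 VC-HIT; vc=[3]
#6 0xc→b3/s1 VC-HIT; vc=[11]
#7 0xd→b3/s1 L1-HIT; vc=[11]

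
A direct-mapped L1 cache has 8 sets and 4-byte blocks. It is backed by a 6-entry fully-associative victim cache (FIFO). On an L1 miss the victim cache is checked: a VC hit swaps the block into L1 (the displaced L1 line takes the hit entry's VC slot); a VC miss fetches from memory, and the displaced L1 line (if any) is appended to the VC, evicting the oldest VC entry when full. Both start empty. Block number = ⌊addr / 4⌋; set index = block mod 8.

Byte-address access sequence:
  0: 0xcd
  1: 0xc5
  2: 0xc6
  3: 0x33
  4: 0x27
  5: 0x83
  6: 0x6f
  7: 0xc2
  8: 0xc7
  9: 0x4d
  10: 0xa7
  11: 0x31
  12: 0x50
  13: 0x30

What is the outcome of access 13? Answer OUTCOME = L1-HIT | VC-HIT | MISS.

OUTCOME = VC-HIT

  [0] addr=0xcd blk=51 s=3: MISS | VC []
  [1] addr=0xc5 blk=49 s=1: MISS | VC []
  [2] addr=0xc6 blk=49 s=1: L1-HIT | VC []
  [3] addr=0x33 blk=12 s=4: MISS | VC []
  [4] addr=0x27 blk=9 s=1: MISS | VC [49]
  [5] addr=0x83 blk=32 s=0: MISS | VC [49]
  [6] addr=0x6f blk=27 s=3: MISS | VC [49, 51]
  [7] addr=0xc2 blk=48 s=0: MISS | VC [49, 51, 32]
  [8] addr=0xc7 blk=49 s=1: VC-HIT | VC [9, 51, 32]
  [9] addr=0x4d blk=19 s=3: MISS | VC [9, 51, 32, 27]
  [10] addr=0xa7 blk=41 s=1: MISS | VC [9, 51, 32, 27, 49]
  [11] addr=0x31 blk=12 s=4: L1-HIT | VC [9, 51, 32, 27, 49]
  [12] addr=0x50 blk=20 s=4: MISS | VC [9, 51, 32, 27, 49, 12]
  [13] addr=0x30 blk=12 s=4: VC-HIT | VC [9, 51, 32, 27, 49, 20]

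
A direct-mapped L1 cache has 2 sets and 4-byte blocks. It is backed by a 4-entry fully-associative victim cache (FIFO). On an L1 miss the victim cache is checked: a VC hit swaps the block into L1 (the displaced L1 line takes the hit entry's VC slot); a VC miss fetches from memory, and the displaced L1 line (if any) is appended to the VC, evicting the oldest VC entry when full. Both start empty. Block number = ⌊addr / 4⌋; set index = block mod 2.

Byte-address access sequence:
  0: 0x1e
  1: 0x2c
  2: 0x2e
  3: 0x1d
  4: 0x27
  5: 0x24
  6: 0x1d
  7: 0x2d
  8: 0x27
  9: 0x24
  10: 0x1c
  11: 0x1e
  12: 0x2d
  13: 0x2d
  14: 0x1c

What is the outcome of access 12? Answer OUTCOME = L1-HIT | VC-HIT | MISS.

#0 0x1e→b7/s1 MISS; vc=[]
#1 0x2c→b11/s1 MISS; vc=[7]
#2 0x2e→b11/s1 L1-HIT; vc=[7]
#3 0x1d→b7/s1 VC-HIT; vc=[11]
#4 0x27→b9/s1 MISS; vc=[11,7]
#5 0x24→b9/s1 L1-HIT; vc=[11,7]
#6 0x1d→b7/s1 VC-HIT; vc=[11,9]
#7 0x2d→b11/s1 VC-HIT; vc=[7,9]
#8 0x27→b9/s1 VC-HIT; vc=[7,11]
#9 0x24→b9/s1 L1-HIT; vc=[7,11]
#10 0x1c→b7/s1 VC-HIT; vc=[9,11]
#11 0x1e→b7/s1 L1-HIT; vc=[9,11]
#12 0x2d→b11/s1 VC-HIT; vc=[9,7]
#13 0x2d→b11/s1 L1-HIT; vc=[9,7]
#14 0x1c→b7/s1 VC-HIT; vc=[9,11]

OUTCOME = VC-HIT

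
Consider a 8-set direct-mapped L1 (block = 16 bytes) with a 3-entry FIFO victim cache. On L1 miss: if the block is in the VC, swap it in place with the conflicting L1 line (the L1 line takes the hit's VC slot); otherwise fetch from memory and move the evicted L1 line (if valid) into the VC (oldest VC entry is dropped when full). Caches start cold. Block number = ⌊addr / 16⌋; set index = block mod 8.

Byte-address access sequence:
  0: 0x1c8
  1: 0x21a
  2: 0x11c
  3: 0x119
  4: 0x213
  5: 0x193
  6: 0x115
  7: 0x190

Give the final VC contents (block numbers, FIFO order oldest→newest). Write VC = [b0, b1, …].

VC = [17, 33]

#0 0x1c8→b28/s4 MISS; vc=[]
#1 0x21a→b33/s1 MISS; vc=[]
#2 0x11c→b17/s1 MISS; vc=[33]
#3 0x119→b17/s1 L1-HIT; vc=[33]
#4 0x213→b33/s1 VC-HIT; vc=[17]
#5 0x193→b25/s1 MISS; vc=[17,33]
#6 0x115→b17/s1 VC-HIT; vc=[25,33]
#7 0x190→b25/s1 VC-HIT; vc=[17,33]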